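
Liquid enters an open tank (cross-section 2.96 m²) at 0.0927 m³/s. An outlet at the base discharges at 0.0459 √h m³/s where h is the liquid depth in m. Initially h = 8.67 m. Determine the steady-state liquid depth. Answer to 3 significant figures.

A dh/dt = Q_in − 0.0459 √h. Steady state requires inflow = outflow:
Q_in = 0.0459 √h_ss ⇒ √h_ss = 0.0927/0.0459 = 2.0196.
h_ss = 2.0196² = 4.0788 m. (Since h₀ = 8.67 m > h_ss, the level will fall toward this value.)

4.08 m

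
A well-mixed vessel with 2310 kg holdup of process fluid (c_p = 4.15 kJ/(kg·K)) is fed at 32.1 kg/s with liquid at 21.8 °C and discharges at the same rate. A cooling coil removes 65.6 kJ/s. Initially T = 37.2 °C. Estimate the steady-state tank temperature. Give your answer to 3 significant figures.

Energy balance: M c_p dT/dt = ṁ c_p (T_in − T) − 65.6.
At steady state dT/dt = 0 ⇒ T_ss = T_in − Q̇/(ṁ c_p) = 21.8 − 65.6/(32.1·4.15) = 21.308 °C.

21.3 °C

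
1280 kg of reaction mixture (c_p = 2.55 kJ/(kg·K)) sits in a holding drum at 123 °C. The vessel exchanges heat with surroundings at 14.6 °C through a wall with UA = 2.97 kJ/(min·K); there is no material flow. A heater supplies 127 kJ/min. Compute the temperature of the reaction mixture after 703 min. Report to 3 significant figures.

92.0 °C

Unsteady energy balance on the tank contents: M c_p dT/dt = −UA(T − T_amb) + Q̇.
dT/dt = (T_ss − T)/τ with T_ss = T_amb + Q̇/UA = 14.6 + 127/2.97 = 57.361 °C, τ = M c_p/UA = 1280·2.55/2.97 = 1099.0 min.
Integrating: T(t) = T_ss + (T₀ − T_ss) e^(−t/τ).
T(703) = 57.361 + (65.639)·0.52746 = 91.983 °C.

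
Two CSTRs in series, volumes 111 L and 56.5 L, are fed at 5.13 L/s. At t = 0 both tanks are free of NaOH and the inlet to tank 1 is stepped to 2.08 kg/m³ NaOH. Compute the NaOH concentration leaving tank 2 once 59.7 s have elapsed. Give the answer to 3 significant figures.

1.82 kg/m³

Species balance on tank i: dCᵢ/dt = (Cᵢ₋₁ − Cᵢ)/τᵢ with τᵢ = Vᵢ/Q.
τ₁ = 111/5.13 = 21.637 s; τ₂ = 56.5/5.13 = 11.014 s.
Tank 1: C₁ = C_in(1 − e^(−t/τ₁)). Tank 2 (τ₁ ≠ τ₂): C₂ = C_in[1 − (τ₁ e^(−t/τ₁) − τ₂ e^(−t/τ₂))/(τ₁ − τ₂)].
At t = 59.7: e^(−t/τ₁) = 0.063348, e^(−t/τ₂) = 0.0044247.
C₂ = 2.08·[1 − (21.637·0.063348 − 11.014·0.0044247)/(10.624)] = 2.08·0.87557 = 1.8212 kg/m³.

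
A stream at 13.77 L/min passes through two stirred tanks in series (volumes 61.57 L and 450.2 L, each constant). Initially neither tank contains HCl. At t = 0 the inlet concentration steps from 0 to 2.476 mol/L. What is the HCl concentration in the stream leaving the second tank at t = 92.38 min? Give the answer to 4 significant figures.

2.306 mol/L

Time constants: τᵢ = Vᵢ/Q for each well-mixed tank.
τ₁ = 61.57/13.77 = 4.47131 min; τ₂ = 450.2/13.77 = 32.6943 min.
Solving the cascade with C₁(0)=C₂(0)=0 gives C₂(t) = C_in[1 − (τ₁ e^(−t/τ₁) − τ₂ e^(−t/τ₂))/(τ₁ − τ₂)].
At t = 92.38: e^(−t/τ₁) = 1.06468e-09, e^(−t/τ₂) = 0.0592747.
C₂ = 2.476·[1 − (4.47131·1.06468e-09 − 32.6943·0.0592747)/(-28.2229)] = 2.476·0.931334 = 2.30598 mol/L.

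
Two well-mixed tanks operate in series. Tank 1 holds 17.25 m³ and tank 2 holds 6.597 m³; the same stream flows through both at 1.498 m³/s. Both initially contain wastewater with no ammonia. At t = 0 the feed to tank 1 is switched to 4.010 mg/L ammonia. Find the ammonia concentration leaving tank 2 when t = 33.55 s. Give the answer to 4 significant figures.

Time constants: τᵢ = Vᵢ/Q for each well-mixed tank.
τ₁ = 17.25/1.498 = 11.5154 s; τ₂ = 6.597/1.498 = 4.40387 s.
Solving the cascade with C₁(0)=C₂(0)=0 gives C₂(t) = C_in[1 − (τ₁ e^(−t/τ₁) − τ₂ e^(−t/τ₂))/(τ₁ − τ₂)].
At t = 33.55: e^(−t/τ₁) = 0.0542853, e^(−t/τ₂) = 0.000491378.
C₂ = 4.010·[1 − (11.5154·0.0542853 − 4.40387·0.000491378)/(7.11148)] = 4.010·0.912402 = 3.65873 mg/L.

3.659 mg/L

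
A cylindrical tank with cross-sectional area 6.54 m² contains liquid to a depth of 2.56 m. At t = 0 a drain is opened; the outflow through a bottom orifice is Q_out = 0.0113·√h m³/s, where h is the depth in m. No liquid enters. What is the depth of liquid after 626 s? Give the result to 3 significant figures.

Volume balance on the tank: A dh/dt = −0.0113 √h.
∫ h^(−1/2) dh = −(0.0113/A) ∫ dt, giving 2√h = 2√h₀ − (0.0113/A) t.
√h = √2.56 − 0.0113·626/(2·6.54) = 1.6000 − 0.54081 = 1.0592.
h = 1.0592² = 1.1219 m.

1.12 m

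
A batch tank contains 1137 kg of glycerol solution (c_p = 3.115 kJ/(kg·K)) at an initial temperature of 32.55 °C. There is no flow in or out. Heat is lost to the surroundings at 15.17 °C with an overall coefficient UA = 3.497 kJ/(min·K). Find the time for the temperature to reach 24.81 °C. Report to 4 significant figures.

Lumped-capacitance energy balance: M c_p dT/dt = UA(T_amb − T).
τ = M c_p/UA = 1012.80 min; T_ss = T_amb = 15.1700 °C.
T(t) = T_ss + (T₀ − T_ss)e^(−t/τ); set T = 24.81:
t = −τ ln[(T − T_ss)/(T₀ − T_ss)] = −1012.80 · ln(0.554661) = 596.942 min.

596.9 min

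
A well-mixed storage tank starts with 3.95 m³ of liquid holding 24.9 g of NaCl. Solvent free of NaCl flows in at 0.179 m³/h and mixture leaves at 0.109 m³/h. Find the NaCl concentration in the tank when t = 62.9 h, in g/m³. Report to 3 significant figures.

0.929 g/m³

Let m(t) be the amount of NaCl. Volume: V(t) = V₀ + (Q_in − Q_out) t = 3.95 + 0.070000 t; V(62.9) = 8.3530 m³.
No NaCl enters, so dm/dt = −Q_out · (m/V).
Separate: dm/m = −Q_out dt/V(t) ⇒ ln(m/m₀) = −(Q_out/(Q_in−Q_out)) ln(V/V₀).
m = m₀ (V₀/V)^(Q_out/(Q_in−Q_out)) = 24.9 × (3.95/8.3530)^(1.5571) = 7.7579 g.
C = m/V = 7.7579/8.3530 = 0.92876 g/m³.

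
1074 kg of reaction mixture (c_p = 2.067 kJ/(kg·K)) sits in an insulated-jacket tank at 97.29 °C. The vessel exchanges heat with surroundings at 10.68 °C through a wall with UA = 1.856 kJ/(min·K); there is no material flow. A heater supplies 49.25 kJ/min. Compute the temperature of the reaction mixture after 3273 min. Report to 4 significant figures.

Energy balance: M c_p dT/dt = −UA(T − T_amb) + Q̇.
dT/dt = (T_ss − T)/τ with T_ss = T_amb + Q̇/UA = 10.68 + 49.25/1.856 = 37.2156 °C, τ = M c_p/UA = 1074·2.067/1.856 = 1196.10 min.
This is linear first-order; T(t) = T_ss + (T₀ − T_ss) e^(−t/τ).
T(3273) = 37.2156 + (60.0744)·0.0648034 = 41.1086 °C.

41.11 °C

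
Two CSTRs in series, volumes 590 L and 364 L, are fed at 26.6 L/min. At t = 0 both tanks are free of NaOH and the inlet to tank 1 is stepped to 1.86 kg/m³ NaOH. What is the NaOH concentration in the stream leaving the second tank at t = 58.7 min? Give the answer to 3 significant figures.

1.56 kg/m³

Species balance on tank i: dCᵢ/dt = (Cᵢ₋₁ − Cᵢ)/τᵢ with τᵢ = Vᵢ/Q.
τ₁ = 590/26.6 = 22.180 min; τ₂ = 364/26.6 = 13.684 min.
Solving the cascade with C₁(0)=C₂(0)=0 gives C₂(t) = C_in[1 − (τ₁ e^(−t/τ₁) − τ₂ e^(−t/τ₂))/(τ₁ − τ₂)].
At t = 58.7: e^(−t/τ₁) = 0.070901, e^(−t/τ₂) = 0.013710.
C₂ = 1.86·[1 − (22.180·0.070901 − 13.684·0.013710)/(8.4962)] = 1.86·0.83699 = 1.5568 kg/m³.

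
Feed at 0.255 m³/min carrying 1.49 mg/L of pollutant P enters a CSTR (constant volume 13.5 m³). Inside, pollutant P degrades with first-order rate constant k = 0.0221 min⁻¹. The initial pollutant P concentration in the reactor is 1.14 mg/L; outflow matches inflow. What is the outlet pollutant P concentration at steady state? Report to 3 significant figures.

Accumulation = in − out − consumed: V dC/dt = Q C_in − Q C − k V C.
Steady state (dC/dt = 0): C_ss = Q C_in/(Q + kV) = C_in/(1 + kV/Q).
C_ss = 0.255·1.49/(0.255 + 0.0221·13.5) = 0.37995/0.55335 = 0.68664 mg/L.

0.687 mg/L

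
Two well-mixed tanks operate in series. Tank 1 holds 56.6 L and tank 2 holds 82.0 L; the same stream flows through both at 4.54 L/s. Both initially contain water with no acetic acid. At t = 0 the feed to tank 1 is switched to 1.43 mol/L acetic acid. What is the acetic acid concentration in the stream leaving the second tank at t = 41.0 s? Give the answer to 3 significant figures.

1.07 mol/L

Time constants: τᵢ = Vᵢ/Q for each well-mixed tank.
τ₁ = 56.6/4.54 = 12.467 s; τ₂ = 82.0/4.54 = 18.062 s.
Tank 1: C₁ = C_in(1 − e^(−t/τ₁)). Tank 2 (τ₁ ≠ τ₂): C₂ = C_in[1 − (τ₁ e^(−t/τ₁) − τ₂ e^(−t/τ₂))/(τ₁ − τ₂)].
At t = 41.0: e^(−t/τ₁) = 0.037303, e^(−t/τ₂) = 0.10331.
C₂ = 1.43·[1 − (12.467·0.037303 − 18.062·0.10331)/(-5.5947)] = 1.43·0.74960 = 1.0719 mol/L.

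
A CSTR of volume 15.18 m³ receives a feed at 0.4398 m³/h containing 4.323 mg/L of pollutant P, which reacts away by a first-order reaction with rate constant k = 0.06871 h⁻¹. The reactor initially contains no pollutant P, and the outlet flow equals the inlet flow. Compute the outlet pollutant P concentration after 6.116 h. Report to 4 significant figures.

Accumulation = in − out − consumed: V dC/dt = Q C_in − Q C − k V C.
This is linear with rate a = Q/V + k = 0.0976823 h⁻¹.
C_ss = Q C_in/(Q + kV) = 1.28219 mg/L; C(t) = C_ss + (C₀ − C_ss) e^(−a t).
C(6.116) = 1.28219 + (-1.28219)·e^(−0.0976823·6.116) = 1.28219 + (-1.28219)·0.550227 = 0.576695 mg/L.

0.5767 mg/L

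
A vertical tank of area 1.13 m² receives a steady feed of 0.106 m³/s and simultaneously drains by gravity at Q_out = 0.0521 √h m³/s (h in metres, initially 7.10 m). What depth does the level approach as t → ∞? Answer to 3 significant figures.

4.14 m

Unsteady balance on liquid volume: A dh/dt = Q_in − 0.0521 √h. At steady state dh/dt = 0:
Q_in = 0.0521 √h_ss ⇒ √h_ss = 0.106/0.0521 = 2.0345.
h_ss = 2.0345² = 4.1394 m. (Since h₀ = 7.10 m > h_ss, the level will fall toward this value.)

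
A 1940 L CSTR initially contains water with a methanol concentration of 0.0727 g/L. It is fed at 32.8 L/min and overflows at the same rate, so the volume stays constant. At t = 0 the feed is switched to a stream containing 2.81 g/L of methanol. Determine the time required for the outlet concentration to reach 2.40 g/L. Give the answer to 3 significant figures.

Mass balance on the solute (V constant): V dC/dt = Q(C_in − C), so τ = V/Q = 59.146 min.
C(t) = C_in + (C₀ − C_in) e^(−t/τ). Set C = 2.40 and solve for t:
e^(−t/τ) = (C − C_in)/(C₀ − C_in) = (2.40 − 2.81)/(0.0727 − 2.81) = 0.14978
t = −τ ln(…) = 59.146 × 1.8986 = 112.29 min.

112 min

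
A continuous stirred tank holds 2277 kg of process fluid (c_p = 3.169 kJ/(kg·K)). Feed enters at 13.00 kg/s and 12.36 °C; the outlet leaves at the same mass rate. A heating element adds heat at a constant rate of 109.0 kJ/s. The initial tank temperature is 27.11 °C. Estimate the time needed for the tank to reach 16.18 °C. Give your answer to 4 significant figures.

M c_p dT/dt = ṁ c_p (T_in − T) + Q̇.
τ = M/ṁ = 175.154 s; T_ss = T_in + Q̇/(ṁ c_p) = 15.0058 °C.
T(t) = T_ss + (T₀ − T_ss) e^(−t/τ). Set T = 16.18:
e^(−t/τ) = (16.18 − 15.0058)/(27.11 − 15.0058) = 0.0970059
t = −175.154 · ln(0.0970059) = 408.631 s.

408.6 s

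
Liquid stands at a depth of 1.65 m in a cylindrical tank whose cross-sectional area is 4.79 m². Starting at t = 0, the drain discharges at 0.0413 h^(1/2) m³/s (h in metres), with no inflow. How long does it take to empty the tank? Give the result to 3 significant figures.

298 s

Unsteady balance on liquid volume: A dh/dt = −0.0413 √h.
Separate and integrate: 2(√h − √h₀) = −(0.0413/A) t.
Set h = 0: 2√h₀ = (0.0413/A) t_empty ⇒ t_empty = 2A√h₀/0.0413.
t_empty = 2·4.79·√1.65/0.0413 = 9.5800·1.2845/0.0413 = 297.96 s.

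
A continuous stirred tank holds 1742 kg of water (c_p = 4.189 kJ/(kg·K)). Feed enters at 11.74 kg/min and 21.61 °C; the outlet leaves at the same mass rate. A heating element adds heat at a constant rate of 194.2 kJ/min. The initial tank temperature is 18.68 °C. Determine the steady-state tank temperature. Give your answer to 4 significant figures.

25.56 °C

M c_p dT/dt = ṁ c_p (T_in − T) + Q̇.
At steady state dT/dt = 0 ⇒ T_ss = T_in + Q̇/(ṁ c_p) = 21.61 + 194.2/(11.74·4.189) = 25.5589 °C.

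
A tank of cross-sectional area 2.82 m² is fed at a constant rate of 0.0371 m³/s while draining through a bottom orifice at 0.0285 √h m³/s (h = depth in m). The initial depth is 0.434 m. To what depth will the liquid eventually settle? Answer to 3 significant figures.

Level balance: A dh/dt = 0.0371 − 0.0285 √h. Setting dh/dt = 0:
Q_in = 0.0285 √h_ss ⇒ √h_ss = 0.0371/0.0285 = 1.3018.
h_ss = 1.3018² = 1.6946 m. (Since h₀ = 0.434 m < h_ss, the level will rise toward this value.)

1.69 m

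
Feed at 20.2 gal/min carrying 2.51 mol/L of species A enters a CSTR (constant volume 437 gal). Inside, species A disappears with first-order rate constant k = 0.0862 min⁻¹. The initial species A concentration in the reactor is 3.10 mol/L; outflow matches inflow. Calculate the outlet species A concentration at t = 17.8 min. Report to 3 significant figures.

1.09 mol/L

Accumulation = in − out − consumed: V dC/dt = Q C_in − Q C − k V C.
dC/dt = (Q/V) C_in − (Q/V + k) C; effective rate a = Q/V + k = 0.046224 + 0.0862 = 0.13242 min⁻¹.
C_ss = Q C_in/(Q + kV) = 0.87615 mol/L; C(t) = C_ss + (C₀ − C_ss) e^(−a t).
C(17.8) = 0.87615 + (2.2239)·e^(−0.13242·17.8) = 0.87615 + (2.2239)·0.094690 = 1.0867 mol/L.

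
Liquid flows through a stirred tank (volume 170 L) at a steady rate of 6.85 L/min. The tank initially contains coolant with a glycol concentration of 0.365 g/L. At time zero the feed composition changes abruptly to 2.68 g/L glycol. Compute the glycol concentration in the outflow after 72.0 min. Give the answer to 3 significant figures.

Transient balance on the dissolved component: V dC/dt = Q(C_in − C).
So dC/dt = (C_in − C)/τ with τ = V/Q = 170/6.85 = 24.818 min.
Solution: C(t) = C_in + (C₀ − C_in) e^(−t/τ).
C(72.0) = 2.68 + (0.365 − 2.68)·e^(−72.0/24.818) = 2.68 + (-2.3150)·0.054959 = 2.5528 g/L.

2.55 g/L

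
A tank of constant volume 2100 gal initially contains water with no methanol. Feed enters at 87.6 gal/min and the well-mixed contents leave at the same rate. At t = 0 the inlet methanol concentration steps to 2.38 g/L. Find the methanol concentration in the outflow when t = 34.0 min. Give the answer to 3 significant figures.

1.80 g/L

Transient balance on the dissolved component: V dC/dt = Q(C_in − C).
So dC/dt = (C_in − C)/τ with τ = V/Q = 2100/87.6 = 23.973 min.
Integrating: C(t) = C_in + (C₀ − C_in) e^(−t/τ).
C(34.0) = 2.38 + (0 − 2.38)·e^(−34.0/23.973) = 2.38 + (-2.3800)·0.24213 = 1.8037 g/L.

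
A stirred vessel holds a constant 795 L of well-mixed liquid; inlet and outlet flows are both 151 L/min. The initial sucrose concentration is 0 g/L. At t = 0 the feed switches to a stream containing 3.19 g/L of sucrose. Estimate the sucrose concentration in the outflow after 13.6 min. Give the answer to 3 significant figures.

2.95 g/L

Transient balance on the dissolved component: V dC/dt = Q(C_in − C).
Time constant τ = V/Q = 795/151 = 5.2649 min.
This is linear first-order; C(t) = C_in + (C₀ − C_in) e^(−t/τ).
C(13.6) = 3.19 + (0 − 3.19)·e^(−13.6/5.2649) = 3.19 + (-3.1900)·0.075536 = 2.9490 g/L.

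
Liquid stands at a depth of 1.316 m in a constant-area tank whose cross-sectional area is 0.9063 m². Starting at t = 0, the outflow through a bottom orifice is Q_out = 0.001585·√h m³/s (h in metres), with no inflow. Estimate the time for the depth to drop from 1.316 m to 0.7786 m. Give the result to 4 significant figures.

Volume balance on the tank: A dh/dt = −0.001585 √h.
Separate and integrate: 2(√h − √h₀) = −(0.001585/A) t.
t = 2A(√h₀ − √h)/0.001585 = 2·0.9063·(√1.316 − √0.7786)/0.001585
  = 1.81260 × (1.14717 − 0.882383) / 0.001585 = 302.810 s.

302.8 s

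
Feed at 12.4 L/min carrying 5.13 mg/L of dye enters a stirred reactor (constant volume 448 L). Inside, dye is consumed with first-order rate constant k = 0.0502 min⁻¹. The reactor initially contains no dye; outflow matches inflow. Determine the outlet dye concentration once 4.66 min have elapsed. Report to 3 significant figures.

0.555 mg/L

Accumulation = in − out − consumed: V dC/dt = Q C_in − Q C − k V C.
dC/dt = (Q/V) C_in − (Q/V + k) C; effective rate a = Q/V + k = 0.027679 + 0.0502 = 0.077879 min⁻¹.
C_ss = Q C_in/(Q + kV) = 1.8232 mg/L; C(t) = C_ss + (C₀ − C_ss) e^(−a t).
C(4.66) = 1.8232 + (-1.8232)·e^(−0.077879·4.66) = 1.8232 + (-1.8232)·0.69565 = 0.55491 mg/L.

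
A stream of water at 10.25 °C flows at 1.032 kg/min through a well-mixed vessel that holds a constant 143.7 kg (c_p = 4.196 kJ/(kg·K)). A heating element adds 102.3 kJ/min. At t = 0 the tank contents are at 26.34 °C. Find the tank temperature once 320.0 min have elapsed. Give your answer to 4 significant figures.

Unsteady energy balance on the tank contents: M c_p dT/dt = ṁ c_p (T_in − T) + 102.3.
Rearrange: dT/dt = (T_ss − T)/τ with τ = M/ṁ = 139.244 min and T_ss = T_in + Q̇/(ṁ c_p) = 33.8744 °C.
T approaches T_ss exponentially: T(t) = T_ss + (T₀ − T_ss) e^(−t/τ).
T(320.0) = 33.8744 + (-7.53438)·e^(−320.0/139.244) = 33.8744 + (-7.53438)·0.100447 = 33.1176 °C.

33.12 °C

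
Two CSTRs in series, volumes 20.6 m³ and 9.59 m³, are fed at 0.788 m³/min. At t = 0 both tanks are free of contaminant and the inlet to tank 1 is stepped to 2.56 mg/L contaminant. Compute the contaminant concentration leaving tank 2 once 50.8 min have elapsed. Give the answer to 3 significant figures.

1.91 mg/L

Time constants: τᵢ = Vᵢ/Q for each well-mixed tank.
τ₁ = 20.6/0.788 = 26.142 min; τ₂ = 9.59/0.788 = 12.170 min.
Solving the cascade with C₁(0)=C₂(0)=0 gives C₂(t) = C_in[1 − (τ₁ e^(−t/τ₁) − τ₂ e^(−t/τ₂))/(τ₁ − τ₂)].
At t = 50.8: e^(−t/τ₁) = 0.14324, e^(−t/τ₂) = 0.015388.
C₂ = 2.56·[1 − (26.142·0.14324 − 12.170·0.015388)/(13.972)] = 2.56·0.74539 = 1.9082 mg/L.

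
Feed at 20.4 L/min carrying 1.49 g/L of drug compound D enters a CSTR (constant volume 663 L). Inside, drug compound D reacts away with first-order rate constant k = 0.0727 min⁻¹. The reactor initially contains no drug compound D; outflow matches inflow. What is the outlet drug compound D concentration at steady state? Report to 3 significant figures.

0.443 g/L

Species balance: V dC/dt = Q C_in − Q C − k V C.
Steady state (dC/dt = 0): C_ss = Q C_in/(Q + kV) = C_in/(1 + kV/Q).
C_ss = 20.4·1.49/(20.4 + 0.0727·663) = 30.396/68.600 = 0.44309 g/L.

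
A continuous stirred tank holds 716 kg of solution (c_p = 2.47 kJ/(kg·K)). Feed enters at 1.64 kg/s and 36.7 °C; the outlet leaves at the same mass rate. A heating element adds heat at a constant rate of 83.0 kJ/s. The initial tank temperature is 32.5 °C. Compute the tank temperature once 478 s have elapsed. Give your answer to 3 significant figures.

48.9 °C

M c_p dT/dt = ṁ c_p (T_in − T) + Q̇.
τ = M/ṁ = 436.59 s; T_ss = T_in + Q̇/(ṁ c_p) = 36.7 + 83.0/(1.64·2.47) = 57.190 °C.
T approaches T_ss exponentially: T(t) = T_ss + (T₀ − T_ss) e^(−t/τ).
T(478) = 57.190 + (-24.690)·e^(−478/436.59) = 57.190 + (-24.690)·0.33459 = 48.929 °C.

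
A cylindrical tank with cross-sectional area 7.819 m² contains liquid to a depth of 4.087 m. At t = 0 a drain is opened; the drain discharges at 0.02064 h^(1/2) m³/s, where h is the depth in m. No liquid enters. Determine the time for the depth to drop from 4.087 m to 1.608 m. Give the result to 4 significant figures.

With no inflow, A dh/dt = −0.02064 √h.
∫ h^(−1/2) dh = −(0.02064/A) ∫ dt, giving 2√h = 2√h₀ − (0.02064/A) t.
t = 2A(√h₀ − √h)/0.02064 = 2·7.819·(√4.087 − √1.608)/0.02064
  = 15.6380 × (2.02163 − 1.26807) / 0.02064 = 570.941 s.

570.9 s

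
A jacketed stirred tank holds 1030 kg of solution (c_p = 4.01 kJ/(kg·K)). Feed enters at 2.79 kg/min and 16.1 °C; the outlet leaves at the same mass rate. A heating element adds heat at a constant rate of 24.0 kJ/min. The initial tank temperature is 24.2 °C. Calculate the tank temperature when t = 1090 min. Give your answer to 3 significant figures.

Heat balance on the well-mixed liquid: M c_p dT/dt = ṁ c_p (T_in − T) + 24.0.
Rearrange: dT/dt = (T_ss − T)/τ with τ = M/ṁ = 369.18 min and T_ss = T_in + Q̇/(ṁ c_p) = 18.245 °C.
T approaches T_ss exponentially: T(t) = T_ss + (T₀ − T_ss) e^(−t/τ).
T(1090) = 18.245 + (5.9548)·e^(−1090/369.18) = 18.245 + (5.9548)·0.052208 = 18.556 °C.

18.6 °C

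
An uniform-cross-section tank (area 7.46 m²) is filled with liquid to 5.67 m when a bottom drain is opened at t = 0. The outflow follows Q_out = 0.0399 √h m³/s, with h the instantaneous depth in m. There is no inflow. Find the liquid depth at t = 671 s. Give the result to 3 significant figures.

0.344 m

A dh/dt = −Q_out = −0.0399 √h.
∫ h^(−1/2) dh = −(0.0399/A) ∫ dt, giving 2√h = 2√h₀ − (0.0399/A) t.
√h = √5.67 − 0.0399·671/(2·7.46) = 2.3812 − 1.7944 = 0.58675.
h = 0.58675² = 0.34427 m.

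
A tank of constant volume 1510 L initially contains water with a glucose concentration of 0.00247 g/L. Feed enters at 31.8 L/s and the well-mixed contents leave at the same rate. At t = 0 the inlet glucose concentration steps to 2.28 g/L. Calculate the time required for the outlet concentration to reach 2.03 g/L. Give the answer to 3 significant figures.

Accumulation = in − out for the solute gives V dC/dt = Q(C_in − C), so τ = V/Q = 47.484 s.
C(t) = C_in + (C₀ − C_in) e^(−t/τ). Set C = 2.03 and solve for t:
e^(−t/τ) = (C − C_in)/(C₀ − C_in) = (2.03 − 2.28)/(0.00247 − 2.28) = 0.10977
t = −τ ln(…) = 47.484 × 2.2094 = 104.91 s.

105 s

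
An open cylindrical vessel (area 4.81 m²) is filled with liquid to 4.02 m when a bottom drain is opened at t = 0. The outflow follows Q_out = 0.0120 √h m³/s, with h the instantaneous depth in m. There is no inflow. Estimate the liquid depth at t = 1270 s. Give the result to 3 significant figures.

0.177 m

A dh/dt = −Q_out = −0.0120 √h.
Separate and integrate: 2(√h − √h₀) = −(0.0120/A) t.
√h = √4.02 − 0.0120·1270/(2·4.81) = 2.0050 − 1.5842 = 0.42079.
h = 0.42079² = 0.17707 m.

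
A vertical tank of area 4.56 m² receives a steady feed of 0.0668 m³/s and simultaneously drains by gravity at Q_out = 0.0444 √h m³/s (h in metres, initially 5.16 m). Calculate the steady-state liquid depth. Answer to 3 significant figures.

2.26 m

Accumulation of liquid (constant cross-section A): A dh/dt = Q_in − 0.0444 √h. At steady state dh/dt = 0:
Q_in = 0.0444 √h_ss ⇒ √h_ss = 0.0668/0.0444 = 1.5045.
h_ss = 1.5045² = 2.2635 m. (Since h₀ = 5.16 m > h_ss, the level will fall toward this value.)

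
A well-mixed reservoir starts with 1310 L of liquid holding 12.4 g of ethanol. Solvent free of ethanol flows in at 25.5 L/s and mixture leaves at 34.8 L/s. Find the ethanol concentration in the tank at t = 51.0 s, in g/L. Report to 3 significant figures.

Let m(t) be the amount of ethanol. Volume: V(t) = V₀ + (Q_in − Q_out) t = 1310 − 9.3000 t; V(51.0) = 835.70 L.
Solute balance: dm/dt = 0 − Q_out C = −Q_out m/V(t).
Separate: dm/m = −Q_out dt/V(t) ⇒ ln(m/m₀) = −(Q_out/(Q_in−Q_out)) ln(V/V₀).
m = m₀ (V₀/V)^(Q_out/(Q_in−Q_out)) = 12.4 × (1310/835.70)^(-3.7419) = 2.3063 g.
C = m/V = 2.3063/835.70 = 0.0027597 g/L.

0.00276 g/L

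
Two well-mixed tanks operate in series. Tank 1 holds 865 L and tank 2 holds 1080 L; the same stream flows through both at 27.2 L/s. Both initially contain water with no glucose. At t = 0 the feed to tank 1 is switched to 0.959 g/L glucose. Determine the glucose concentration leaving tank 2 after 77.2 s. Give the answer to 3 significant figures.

0.610 g/L

Time constants: τᵢ = Vᵢ/Q for each well-mixed tank.
τ₁ = 865/27.2 = 31.801 s; τ₂ = 1080/27.2 = 39.706 s.
Solving the cascade with C₁(0)=C₂(0)=0 gives C₂(t) = C_in[1 − (τ₁ e^(−t/τ₁) − τ₂ e^(−t/τ₂))/(τ₁ − τ₂)].
At t = 77.2: e^(−t/τ₁) = 0.088252, e^(−t/τ₂) = 0.14309.
C₂ = 0.959·[1 − (31.801·0.088252 − 39.706·0.14309)/(-7.9044)] = 0.959·0.63629 = 0.61020 g/L.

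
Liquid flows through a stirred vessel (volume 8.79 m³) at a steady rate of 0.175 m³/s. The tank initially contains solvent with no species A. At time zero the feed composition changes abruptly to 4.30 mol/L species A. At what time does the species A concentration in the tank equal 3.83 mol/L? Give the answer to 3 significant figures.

Species balance: V dC/dt = Q(C_in − C) ⇒ τ = V/Q = 50.229 s.
C(t) = C_in + (C₀ − C_in) e^(−t/τ). Set C = 3.83 and solve for t:
e^(−t/τ) = (C − C_in)/(C₀ − C_in) = (3.83 − 4.30)/(0 − 4.30) = 0.10930
t = −τ ln(…) = 50.229 × 2.2136 = 111.19 s.

111 s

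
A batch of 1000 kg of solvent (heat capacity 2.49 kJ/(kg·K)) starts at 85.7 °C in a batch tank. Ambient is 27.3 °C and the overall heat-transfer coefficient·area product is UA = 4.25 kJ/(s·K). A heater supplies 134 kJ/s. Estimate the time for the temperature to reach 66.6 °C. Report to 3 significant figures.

First-law balance (no shaft work): M c_p dT/dt = −UA(T − T_amb) + Q̇.
τ = M c_p/UA = 585.88 s; T_ss = T_amb + Q̇/UA = 27.3 + 134/4.25 = 58.829 °C.
T(t) = T_ss + (T₀ − T_ss)e^(−t/τ); set T = 66.6:
t = −τ ln[(T − T_ss)/(T₀ − T_ss)] = −585.88 · ln(0.28919) = 726.90 s.

727 s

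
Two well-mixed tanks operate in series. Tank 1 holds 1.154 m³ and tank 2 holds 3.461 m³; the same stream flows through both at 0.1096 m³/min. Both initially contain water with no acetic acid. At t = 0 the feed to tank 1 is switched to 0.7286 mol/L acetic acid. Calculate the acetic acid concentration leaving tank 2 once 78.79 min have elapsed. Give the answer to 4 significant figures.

0.6386 mol/L

Species balance on tank i: dCᵢ/dt = (Cᵢ₋₁ − Cᵢ)/τᵢ with τᵢ = Vᵢ/Q.
τ₁ = 1.154/0.1096 = 10.5292 min; τ₂ = 3.461/0.1096 = 31.5785 min.
Solving the cascade with C₁(0)=C₂(0)=0 gives C₂(t) = C_in[1 − (τ₁ e^(−t/τ₁) − τ₂ e^(−t/τ₂))/(τ₁ − τ₂)].
At t = 78.79: e^(−t/τ₁) = 0.000562566, e^(−t/τ₂) = 0.0824919.
C₂ = 0.7286·[1 − (10.5292·0.000562566 − 31.5785·0.0824919)/(-21.0493)] = 0.7286·0.876526 = 0.638637 mol/L.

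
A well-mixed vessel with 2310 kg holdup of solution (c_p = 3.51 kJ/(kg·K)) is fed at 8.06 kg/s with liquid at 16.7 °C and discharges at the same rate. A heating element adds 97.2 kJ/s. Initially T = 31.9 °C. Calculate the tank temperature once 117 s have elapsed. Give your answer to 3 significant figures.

28.0 °C

First-law balance (no shaft work): M c_p dT/dt = ṁ c_p (T_in − T) + 97.2.
τ = M/ṁ = 286.60 s; T_ss = T_in + Q̇/(ṁ c_p) = 16.7 + 97.2/(8.06·3.51) = 20.136 °C.
Integrating: T(t) = T_ss + (T₀ − T_ss) e^(−t/τ).
T(117) = 20.136 + (11.764)·e^(−117/286.60) = 20.136 + (11.764)·0.66482 = 27.957 °C.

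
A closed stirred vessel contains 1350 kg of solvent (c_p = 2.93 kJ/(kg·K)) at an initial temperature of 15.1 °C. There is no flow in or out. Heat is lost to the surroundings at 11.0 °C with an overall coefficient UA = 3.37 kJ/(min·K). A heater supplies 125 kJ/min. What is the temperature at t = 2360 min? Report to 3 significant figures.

43.7 °C

Lumped-capacitance energy balance: M c_p dT/dt = UA(T_amb − T) + Q̇.
dT/dt = (T_ss − T)/τ with T_ss = T_amb + Q̇/UA = 11.0 + 125/3.37 = 48.092 °C, τ = M c_p/UA = 1350·2.93/3.37 = 1173.7 min.
T approaches T_ss exponentially: T(t) = T_ss + (T₀ − T_ss) e^(−t/τ).
T(2360) = 48.092 + (-32.992)·0.13390 = 43.674 °C.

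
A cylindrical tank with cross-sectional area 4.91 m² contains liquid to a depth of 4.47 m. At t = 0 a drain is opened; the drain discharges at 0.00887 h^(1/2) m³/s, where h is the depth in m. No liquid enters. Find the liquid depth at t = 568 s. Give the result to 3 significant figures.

2.56 m

A dh/dt = −Q_out = −0.00887 √h.
This is separable: 2 d(√h)/dt = −0.00887/A, so √h = √h₀ − (0.00887/(2A)) t.
√h = √4.47 − 0.00887·568/(2·4.91) = 2.1142 − 0.51305 = 1.6012.
h = 1.6012² = 2.5638 m.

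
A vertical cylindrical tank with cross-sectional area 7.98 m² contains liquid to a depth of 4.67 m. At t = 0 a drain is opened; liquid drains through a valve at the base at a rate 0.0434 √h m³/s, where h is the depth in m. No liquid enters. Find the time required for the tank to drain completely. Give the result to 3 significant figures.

795 s

With no inflow, A dh/dt = −0.0434 √h.
∫ h^(−1/2) dh = −(0.0434/A) ∫ dt, giving 2√h = 2√h₀ − (0.0434/A) t.
Tank is empty when √h = 0: t_empty = 2A√h₀/0.0434.
t_empty = 2·7.98·√4.67/0.0434 = 15.960·2.1610/0.0434 = 794.70 s.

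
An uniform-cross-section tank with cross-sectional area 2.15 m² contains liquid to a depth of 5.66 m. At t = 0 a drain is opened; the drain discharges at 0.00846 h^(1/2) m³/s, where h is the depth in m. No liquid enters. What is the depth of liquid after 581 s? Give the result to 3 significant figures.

Accumulation of liquid (constant cross-section A): A dh/dt = −0.00846 √h.
This is separable: 2 d(√h)/dt = −0.00846/A, so √h = √h₀ − (0.00846/(2A)) t.
√h = √5.66 − 0.00846·581/(2·2.15) = 2.3791 − 1.1431 = 1.2360.
h = 1.2360² = 1.5277 m.

1.53 m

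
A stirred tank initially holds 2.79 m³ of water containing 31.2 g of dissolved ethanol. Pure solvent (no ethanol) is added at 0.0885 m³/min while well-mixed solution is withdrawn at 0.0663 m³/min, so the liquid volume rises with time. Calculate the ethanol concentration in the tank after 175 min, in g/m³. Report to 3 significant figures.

0.345 g/m³

Total volume: dV/dt = Q_in − Q_out = 0.022200 m³/min, so V(t) = 2.79 + 0.022200 t and V(175) = 6.6750 m³.
Solute balance: dm/dt = 0 − Q_out C = −Q_out m/V(t).
dm/m = −Q_out dt/(V₀ + 0.022200 t); integrating gives ln(m/m₀) = −(Q_out/(Q_in−Q_out)) ln(V/V₀).
m = m₀ (V₀/V)^(Q_out/(Q_in−Q_out)) = 31.2 × (2.79/6.6750)^(2.9865) = 2.3053 g.
C = m/V = 2.3053/6.6750 = 0.34537 g/m³.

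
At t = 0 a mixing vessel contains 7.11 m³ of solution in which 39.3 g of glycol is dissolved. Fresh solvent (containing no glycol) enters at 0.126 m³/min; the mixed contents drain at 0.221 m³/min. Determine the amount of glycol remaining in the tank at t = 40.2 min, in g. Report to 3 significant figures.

6.55 g

Total volume: dV/dt = Q_in − Q_out = -0.095000 m³/min, so V(t) = 7.11 − 0.095000 t and V(40.2) = 3.2910 m³.
No glycol enters, so dm/dt = −Q_out · (m/V).
Separate: dm/m = −Q_out dt/V(t) ⇒ ln(m/m₀) = −(Q_out/(Q_in−Q_out)) ln(V/V₀).
m = m₀ (V₀/V)^(Q_out/(Q_in−Q_out)) = 39.3 × (7.11/3.2910)^(-2.3263) = 6.5485 g.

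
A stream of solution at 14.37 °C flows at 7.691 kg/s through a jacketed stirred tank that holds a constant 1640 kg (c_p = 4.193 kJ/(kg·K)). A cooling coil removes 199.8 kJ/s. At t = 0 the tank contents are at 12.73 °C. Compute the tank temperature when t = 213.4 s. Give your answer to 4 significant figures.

9.849 °C

M c_p dT/dt = ṁ c_p (T_in − T) − Q̇.
Rearrange: dT/dt = (T_ss − T)/τ with τ = M/ṁ = 213.236 s and T_ss = T_in − Q̇/(ṁ c_p) = 8.17434 °C.
Integrating: T(t) = T_ss + (T₀ − T_ss) e^(−t/τ).
T(213.4) = 8.17434 + (4.55566)·e^(−213.4/213.236) = 8.17434 + (4.55566)·0.367597 = 9.84899 °C.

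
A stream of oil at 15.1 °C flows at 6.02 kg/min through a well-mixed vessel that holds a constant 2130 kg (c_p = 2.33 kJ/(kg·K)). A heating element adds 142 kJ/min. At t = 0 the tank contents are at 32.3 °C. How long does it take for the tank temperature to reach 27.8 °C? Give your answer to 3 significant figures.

357 min

M c_p dT/dt = ṁ c_p (T_in − T) + Q̇.
τ = M/ṁ = 353.82 min; T_ss = T_in + Q̇/(ṁ c_p) = 25.224 °C.
T(t) = T_ss + (T₀ − T_ss) e^(−t/τ). Set T = 27.8:
e^(−t/τ) = (27.8 − 25.224)/(32.3 − 25.224) = 0.36408
t = −353.82 · ln(0.36408) = 357.49 min.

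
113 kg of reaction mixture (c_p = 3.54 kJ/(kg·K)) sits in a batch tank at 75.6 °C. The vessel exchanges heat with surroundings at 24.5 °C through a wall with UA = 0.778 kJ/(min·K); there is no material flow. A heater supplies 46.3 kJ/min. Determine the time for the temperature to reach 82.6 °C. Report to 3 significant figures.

Unsteady energy balance on the tank contents: M c_p dT/dt = −UA(T − T_amb) + Q̇.
τ = M c_p/UA = 514.16 min; T_ss = T_amb + Q̇/UA = 24.5 + 46.3/0.778 = 84.012 °C.
T(t) = T_ss + (T₀ − T_ss)e^(−t/τ); set T = 82.6:
t = −τ ln[(T − T_ss)/(T₀ − T_ss)] = −514.16 · ln(0.16781) = 917.74 min.

918 min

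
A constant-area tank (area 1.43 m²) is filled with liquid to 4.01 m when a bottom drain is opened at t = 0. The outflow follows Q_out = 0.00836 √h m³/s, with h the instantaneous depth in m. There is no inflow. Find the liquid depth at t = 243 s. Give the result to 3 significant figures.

Unsteady balance on liquid volume: A dh/dt = −0.00836 √h.
This is separable: 2 d(√h)/dt = −0.00836/A, so √h = √h₀ − (0.00836/(2A)) t.
√h = √4.01 − 0.00836·243/(2·1.43) = 2.0025 − 0.71031 = 1.2922.
h = 1.2922² = 1.6698 m.

1.67 m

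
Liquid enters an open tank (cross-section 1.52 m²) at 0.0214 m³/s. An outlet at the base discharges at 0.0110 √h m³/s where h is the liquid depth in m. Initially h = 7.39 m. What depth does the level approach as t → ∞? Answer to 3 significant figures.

3.78 m

Unsteady balance on liquid volume: A dh/dt = Q_in − 0.0110 √h. At steady state dh/dt = 0:
Q_in = 0.0110 √h_ss ⇒ √h_ss = 0.0214/0.0110 = 1.9455.
h_ss = 1.9455² = 3.7848 m. (Since h₀ = 7.39 m > h_ss, the level will fall toward this value.)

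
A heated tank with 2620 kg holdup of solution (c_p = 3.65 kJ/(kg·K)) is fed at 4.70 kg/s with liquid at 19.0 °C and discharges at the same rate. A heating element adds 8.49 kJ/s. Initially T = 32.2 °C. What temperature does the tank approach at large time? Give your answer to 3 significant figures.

Energy balance: M c_p dT/dt = ṁ c_p (T_in − T) + 8.49.
At steady state dT/dt = 0 ⇒ T_ss = T_in + Q̇/(ṁ c_p) = 19.0 + 8.49/(4.70·3.65) = 19.495 °C.

19.5 °C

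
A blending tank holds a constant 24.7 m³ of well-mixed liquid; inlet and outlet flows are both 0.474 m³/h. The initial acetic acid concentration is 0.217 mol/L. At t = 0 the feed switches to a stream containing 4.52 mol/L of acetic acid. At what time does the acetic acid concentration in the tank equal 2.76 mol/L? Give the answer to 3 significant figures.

Species balance: V dC/dt = Q(C_in − C) ⇒ τ = V/Q = 52.110 h.
C(t) = C_in + (C₀ − C_in) e^(−t/τ). Set C = 2.76 and solve for t:
e^(−t/τ) = (C − C_in)/(C₀ − C_in) = (2.76 − 4.52)/(0.217 − 4.52) = 0.40902
t = −τ ln(…) = 52.110 × 0.89400 = 46.586 h.

46.6 h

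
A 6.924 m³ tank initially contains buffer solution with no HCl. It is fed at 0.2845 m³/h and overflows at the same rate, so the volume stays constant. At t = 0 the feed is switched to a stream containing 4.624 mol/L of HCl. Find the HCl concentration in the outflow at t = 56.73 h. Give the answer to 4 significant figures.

4.175 mol/L

Accumulation = in − out for the solute gives V dC/dt = Q(C_in − C).
So dC/dt = (C_in − C)/τ with τ = V/Q = 6.924/0.2845 = 24.3374 h.
Integrating: C(t) = C_in + (C₀ − C_in) e^(−t/τ).
C(56.73) = 4.624 + (0 − 4.624)·e^(−56.73/24.3374) = 4.624 + (-4.62400)·0.0972007 = 4.17454 mol/L.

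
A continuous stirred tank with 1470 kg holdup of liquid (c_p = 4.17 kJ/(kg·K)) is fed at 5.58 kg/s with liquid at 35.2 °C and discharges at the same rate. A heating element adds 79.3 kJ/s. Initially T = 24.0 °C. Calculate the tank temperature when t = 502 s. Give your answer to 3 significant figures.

Energy balance: M c_p dT/dt = ṁ c_p (T_in − T) + 79.3.
τ = M/ṁ = 263.44 s; T_ss = T_in + Q̇/(ṁ c_p) = 35.2 + 79.3/(5.58·4.17) = 38.608 °C.
Integrating: T(t) = T_ss + (T₀ − T_ss) e^(−t/τ).
T(502) = 38.608 + (-14.608)·e^(−502/263.44) = 38.608 + (-14.608)·0.14874 = 36.435 °C.

36.4 °C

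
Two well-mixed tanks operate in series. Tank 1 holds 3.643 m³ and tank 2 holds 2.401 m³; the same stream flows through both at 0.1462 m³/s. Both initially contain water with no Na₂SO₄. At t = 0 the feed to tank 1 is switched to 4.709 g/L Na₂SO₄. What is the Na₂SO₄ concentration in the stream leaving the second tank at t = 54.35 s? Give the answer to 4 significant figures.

Time constants: τᵢ = Vᵢ/Q for each well-mixed tank.
τ₁ = 3.643/0.1462 = 24.9179 s; τ₂ = 2.401/0.1462 = 16.4227 s.
Tank 1: C₁ = C_in(1 − e^(−t/τ₁)). Tank 2 (τ₁ ≠ τ₂): C₂ = C_in[1 − (τ₁ e^(−t/τ₁) − τ₂ e^(−t/τ₂))/(τ₁ − τ₂)].
At t = 54.35: e^(−t/τ₁) = 0.112910, e^(−t/τ₂) = 0.0365366.
C₂ = 4.709·[1 − (24.9179·0.112910 − 16.4227·0.0365366)/(8.49521)] = 4.709·0.739446 = 3.48205 g/L.

3.482 g/L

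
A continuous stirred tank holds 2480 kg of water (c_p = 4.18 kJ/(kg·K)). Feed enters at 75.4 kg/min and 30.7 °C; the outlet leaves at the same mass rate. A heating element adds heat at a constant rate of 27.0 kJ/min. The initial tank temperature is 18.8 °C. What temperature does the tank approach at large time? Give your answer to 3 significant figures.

M c_p dT/dt = ṁ c_p (T_in − T) + Q̇.
At steady state dT/dt = 0 ⇒ T_ss = T_in + Q̇/(ṁ c_p) = 30.7 + 27.0/(75.4·4.18) = 30.786 °C.

30.8 °C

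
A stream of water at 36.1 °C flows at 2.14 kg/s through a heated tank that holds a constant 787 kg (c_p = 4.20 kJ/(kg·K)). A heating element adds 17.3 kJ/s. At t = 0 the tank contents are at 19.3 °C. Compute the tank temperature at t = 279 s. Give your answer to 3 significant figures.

29.3 °C

M c_p dT/dt = ṁ c_p (T_in − T) + Q̇.
Rearrange: dT/dt = (T_ss − T)/τ with τ = M/ṁ = 367.76 s and T_ss = T_in + Q̇/(ṁ c_p) = 38.025 °C.
Integrating: T(t) = T_ss + (T₀ − T_ss) e^(−t/τ).
T(279) = 38.025 + (-18.725)·e^(−279/367.76) = 38.025 + (-18.725)·0.46830 = 29.256 °C.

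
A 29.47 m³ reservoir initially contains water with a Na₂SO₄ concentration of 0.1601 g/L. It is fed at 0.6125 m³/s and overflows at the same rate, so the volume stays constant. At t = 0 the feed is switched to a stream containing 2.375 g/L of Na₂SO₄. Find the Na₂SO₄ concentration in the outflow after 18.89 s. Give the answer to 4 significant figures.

0.8793 g/L

Mass balance on the solute (V constant): V dC/dt = Q(C_in − C).
So dC/dt = (C_in − C)/τ with τ = V/Q = 29.47/0.6125 = 48.1143 s.
Solution: C(t) = C_in + (C₀ − C_in) e^(−t/τ).
C(18.89) = 2.375 + (0.1601 − 2.375)·e^(−18.89/48.1143) = 2.375 + (-2.21490)·0.675294 = 0.879291 g/L.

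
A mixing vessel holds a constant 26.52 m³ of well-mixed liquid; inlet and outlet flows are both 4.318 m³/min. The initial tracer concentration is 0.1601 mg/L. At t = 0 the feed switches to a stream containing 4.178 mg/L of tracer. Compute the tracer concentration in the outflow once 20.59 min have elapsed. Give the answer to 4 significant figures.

Mass balance on the solute (V constant): V dC/dt = Q(C_in − C).
So dC/dt = (C_in − C)/τ with τ = V/Q = 26.52/4.318 = 6.14173 min.
This is linear first-order; C(t) = C_in + (C₀ − C_in) e^(−t/τ).
C(20.59) = 4.178 + (0.1601 − 4.178)·e^(−20.59/6.14173) = 4.178 + (-4.01790)·0.0349977 = 4.03738 mg/L.

4.037 mg/L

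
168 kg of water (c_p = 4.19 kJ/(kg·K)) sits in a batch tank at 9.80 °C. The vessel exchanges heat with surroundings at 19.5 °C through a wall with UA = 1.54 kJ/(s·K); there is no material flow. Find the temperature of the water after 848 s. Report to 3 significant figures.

18.0 °C

Lumped-capacitance energy balance: M c_p dT/dt = UA(T_amb − T).
dT/dt = (T_ss − T)/τ with T_ss = T_amb = 19.500 °C, τ = M c_p/UA = 168·4.19/1.54 = 457.09 s.
Solution: T(t) = T_ss + (T₀ − T_ss) e^(−t/τ).
T(848) = 19.500 + (-9.7000)·0.15642 = 17.983 °C.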